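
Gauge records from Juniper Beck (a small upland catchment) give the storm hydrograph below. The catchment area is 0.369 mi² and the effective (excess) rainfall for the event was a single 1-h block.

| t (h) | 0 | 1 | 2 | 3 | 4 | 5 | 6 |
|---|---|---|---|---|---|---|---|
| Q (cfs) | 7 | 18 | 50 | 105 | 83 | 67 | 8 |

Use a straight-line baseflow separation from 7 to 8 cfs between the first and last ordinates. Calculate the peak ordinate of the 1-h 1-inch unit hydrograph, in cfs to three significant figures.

U_p ≈ 81.3 cfs

Direct runoff: 0.00, 10.83, 42.67, 97.50, 75.33, 59.17, 0.00 cfs; ΣQ_DR = 285.5 cfs, peak = 97.50 cfs.
Runoff depth d = ΣQ_DR·Δt / A = 285.5 × 3600 / (0.369 mi²) = 1.199 in.
The 1-inch UH is the DRH scaled by (1 in)/d, so U_p = 97.50 × 1/1.199 = 81.3 cfs.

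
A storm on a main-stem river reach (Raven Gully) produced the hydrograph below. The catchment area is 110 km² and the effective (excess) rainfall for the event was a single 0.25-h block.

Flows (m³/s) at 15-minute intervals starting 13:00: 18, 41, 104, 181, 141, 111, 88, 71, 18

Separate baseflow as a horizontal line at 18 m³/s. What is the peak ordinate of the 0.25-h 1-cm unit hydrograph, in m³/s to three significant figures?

Direct runoff: 0.0, 23.0, 86.0, 163.0, 123.0, 93.0, 70.0, 53.0, 0.0 m³/s; ΣQ_DR = 611.0 m³/s, peak = 163.0 m³/s.
Runoff depth d = ΣQ_DR·Δt / A = 611.0 × 900 / (110 km²) = 4.999 mm.
The 1-cm UH is the DRH scaled by (10 mm)/d, so U_p = 163.0 × 10/4.999 = 326 m³/s.

U_p ≈ 326 m³/s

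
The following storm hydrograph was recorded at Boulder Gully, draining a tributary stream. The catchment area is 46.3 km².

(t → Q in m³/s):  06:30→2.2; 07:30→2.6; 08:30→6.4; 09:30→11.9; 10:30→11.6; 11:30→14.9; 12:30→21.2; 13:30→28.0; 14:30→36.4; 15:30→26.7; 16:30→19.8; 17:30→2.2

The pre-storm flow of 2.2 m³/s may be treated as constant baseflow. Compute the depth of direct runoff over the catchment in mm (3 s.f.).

Direct runoff: 0.0, 0.4, 4.2, 9.7, 9.4, 12.7, 19.0, 25.8, 34.2, 24.5, 17.6, 0.0 m³/s; ΣQ_DR = 157.5 m³/s.
V = ΣQ_DR · Δt = 157.5 × 3600 s = 5.670 × 10^5 m³.
Over A = 46.3 km², depth = V / A = 12.2 mm.

d ≈ 12.2 mm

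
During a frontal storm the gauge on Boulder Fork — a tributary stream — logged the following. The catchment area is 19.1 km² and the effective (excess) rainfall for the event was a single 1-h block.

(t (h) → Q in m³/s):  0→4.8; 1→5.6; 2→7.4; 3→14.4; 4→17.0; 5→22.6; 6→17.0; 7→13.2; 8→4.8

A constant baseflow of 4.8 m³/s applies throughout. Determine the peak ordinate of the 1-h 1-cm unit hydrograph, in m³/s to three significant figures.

Direct runoff: 0.0, 0.8, 2.6, 9.6, 12.2, 17.8, 12.2, 8.4, 0.0 m³/s; ΣQ_DR = 63.60 m³/s, peak = 17.8 m³/s.
Runoff depth d = ΣQ_DR·Δt / A = 63.60 × 3600 / (19.1 km²) = 11.99 mm.
The 1-cm UH is the DRH scaled by (10 mm)/d, so U_p = 17.8 × 10/11.99 = 14.8 m³/s.

U_p ≈ 14.8 m³/s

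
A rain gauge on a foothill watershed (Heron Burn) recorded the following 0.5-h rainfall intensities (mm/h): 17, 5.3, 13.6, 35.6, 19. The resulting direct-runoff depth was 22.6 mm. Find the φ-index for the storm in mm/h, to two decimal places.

Only the 4 blocks with intensity above φ contribute runoff: 17, 13.6, 35.6, 19 mm/h.
Σ(I−φ)·Δt = d  ⇒  (17+13.6+35.6+19 − 4φ)·0.5 = 22.6
φ = (85.20 − 22.6/0.5) / 4 = 10.00 mm/h.

φ ≈ 10.00 mm/h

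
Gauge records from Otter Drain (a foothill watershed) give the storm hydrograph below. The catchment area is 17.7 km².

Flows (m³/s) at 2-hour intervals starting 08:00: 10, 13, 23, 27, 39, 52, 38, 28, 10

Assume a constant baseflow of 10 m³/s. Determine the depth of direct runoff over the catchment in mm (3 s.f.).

Direct runoff: 0.0, 3.0, 13.0, 17.0, 29.0, 42.0, 28.0, 18.0, 0.0 m³/s; ΣQ_DR = 150.0 m³/s.
V = ΣQ_DR · Δt = 150.0 × 7200 s = 1.080 × 10^6 m³.
Over A = 17.7 km², depth = V / A = 61.0 mm.

d ≈ 61.0 mm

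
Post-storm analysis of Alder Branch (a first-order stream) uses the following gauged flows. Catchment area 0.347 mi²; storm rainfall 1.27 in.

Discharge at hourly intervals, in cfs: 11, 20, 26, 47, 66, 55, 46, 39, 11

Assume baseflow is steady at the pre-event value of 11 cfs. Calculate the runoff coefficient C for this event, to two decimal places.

C ≈ 0.78

ΣQ_DR = 222.0 cfs; V = ΣQ_DR·Δt = 7.992 × 10^5 ft³.
Runoff depth d = V / A = 0.9914 in.
C = d / P = 0.9914 / 1.27 = 0.78.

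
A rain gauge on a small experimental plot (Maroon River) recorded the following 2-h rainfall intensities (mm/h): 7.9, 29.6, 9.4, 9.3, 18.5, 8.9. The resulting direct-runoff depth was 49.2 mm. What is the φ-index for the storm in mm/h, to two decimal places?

Only the 2 blocks with intensity above φ contribute runoff: 29.6, 18.5 mm/h.
Σ(I−φ)·Δt = d  ⇒  (29.6+18.5 − 2φ)·2 = 49.2
φ = (48.10 − 49.2/2) / 2 = 11.75 mm/h.

φ ≈ 11.75 mm/h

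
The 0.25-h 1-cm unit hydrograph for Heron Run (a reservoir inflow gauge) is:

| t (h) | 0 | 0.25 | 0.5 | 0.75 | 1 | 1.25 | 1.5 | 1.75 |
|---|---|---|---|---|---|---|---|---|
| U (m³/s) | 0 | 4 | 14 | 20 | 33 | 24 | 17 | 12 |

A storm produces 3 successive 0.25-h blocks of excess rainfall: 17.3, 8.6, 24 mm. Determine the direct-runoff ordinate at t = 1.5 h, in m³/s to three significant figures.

Q ≈ 129 m³/s

By discrete convolution, Q_j = Σ (P_i / 10 mm) · U_{j−i}.
At t = 1.5 h (j=6): Q = (17.3/10)·17 + (8.6/10)·24 + (24/10)·33 = 129 m³/s.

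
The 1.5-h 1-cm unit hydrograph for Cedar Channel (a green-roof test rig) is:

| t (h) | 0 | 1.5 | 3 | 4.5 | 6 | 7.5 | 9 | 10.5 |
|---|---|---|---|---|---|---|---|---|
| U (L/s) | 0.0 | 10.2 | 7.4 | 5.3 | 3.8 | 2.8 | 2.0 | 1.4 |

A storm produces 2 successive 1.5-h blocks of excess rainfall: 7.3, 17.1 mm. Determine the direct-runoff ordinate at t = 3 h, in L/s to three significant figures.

Q ≈ 22.8 L/s

By discrete convolution, Q_j = Σ (P_i / 10 mm) · U_{j−i}.
At t = 3 h (j=2): Q = (7.3/10)·7.4 + (17.1/10)·10.2 = 22.8 L/s.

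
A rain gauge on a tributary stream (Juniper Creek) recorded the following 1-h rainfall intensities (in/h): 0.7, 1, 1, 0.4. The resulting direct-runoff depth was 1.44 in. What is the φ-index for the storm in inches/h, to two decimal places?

Only the 3 blocks with intensity above φ contribute runoff: 0.7, 1, 1 in/h.
Σ(I−φ)·Δt = d  ⇒  (0.7+1+1 − 3φ)·1 = 1.44
φ = (2.700 − 1.44/1) / 3 = 0.42 in/h.

φ ≈ 0.42 in/h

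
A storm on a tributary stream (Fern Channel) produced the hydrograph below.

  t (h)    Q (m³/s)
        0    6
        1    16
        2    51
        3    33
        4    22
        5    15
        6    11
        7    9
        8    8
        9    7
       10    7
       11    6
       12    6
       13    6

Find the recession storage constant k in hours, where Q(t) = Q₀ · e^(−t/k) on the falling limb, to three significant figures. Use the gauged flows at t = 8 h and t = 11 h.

On the falling limb, Q drops from 8 to 6 m³/s between t = 8 h and t = 11 h (Δt = 3 h).
k = −Δt / ln(Q₂/Q₁) = −3 / ln(6/8) = 10.4 h.

k ≈ 10.4 h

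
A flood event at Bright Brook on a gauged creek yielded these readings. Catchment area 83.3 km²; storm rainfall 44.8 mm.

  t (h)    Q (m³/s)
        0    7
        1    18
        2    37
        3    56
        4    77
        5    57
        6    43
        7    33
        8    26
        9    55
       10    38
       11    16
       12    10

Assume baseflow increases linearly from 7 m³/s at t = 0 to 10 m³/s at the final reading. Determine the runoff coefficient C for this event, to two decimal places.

ΣQ_DR = 362.5 m³/s; V = ΣQ_DR·Δt = 1.305 × 10^6 m³.
Runoff depth d = V / A = 15.67 mm.
C = d / P = 15.67 / 44.8 = 0.35.

C ≈ 0.35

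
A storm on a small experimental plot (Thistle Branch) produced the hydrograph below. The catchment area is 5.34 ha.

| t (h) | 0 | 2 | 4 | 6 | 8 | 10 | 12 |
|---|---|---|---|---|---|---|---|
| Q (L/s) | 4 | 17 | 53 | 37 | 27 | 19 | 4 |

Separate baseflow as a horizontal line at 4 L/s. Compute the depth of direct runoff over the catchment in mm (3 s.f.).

d ≈ 17.9 mm

Direct runoff: 0.0, 13.0, 49.0, 33.0, 23.0, 15.0, 0.0 L/s; ΣQ_DR = 133.0 L/s.
V = ΣQ_DR · Δt = 133.0 × 7200 s = 9.576 × 10^5 L.
Over A = 5.34 ha, depth = V / A = 17.9 mm.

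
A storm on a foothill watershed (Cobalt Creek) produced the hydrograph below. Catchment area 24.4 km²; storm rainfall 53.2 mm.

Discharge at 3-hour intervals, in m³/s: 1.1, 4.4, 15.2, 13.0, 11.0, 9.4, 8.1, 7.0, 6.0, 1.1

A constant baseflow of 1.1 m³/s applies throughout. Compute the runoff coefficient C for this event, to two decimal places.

ΣQ_DR = 65.30 m³/s; V = ΣQ_DR·Δt = 7.052 × 10^5 m³.
Runoff depth d = V / A = 28.90 mm.
C = d / P = 28.90 / 53.2 = 0.54.

C ≈ 0.54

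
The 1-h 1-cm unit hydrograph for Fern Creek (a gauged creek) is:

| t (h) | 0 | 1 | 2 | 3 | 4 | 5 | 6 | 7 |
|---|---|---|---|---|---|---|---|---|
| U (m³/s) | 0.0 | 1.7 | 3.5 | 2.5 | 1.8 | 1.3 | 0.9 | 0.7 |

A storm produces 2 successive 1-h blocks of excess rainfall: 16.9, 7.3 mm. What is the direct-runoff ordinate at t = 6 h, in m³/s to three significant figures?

By discrete convolution, Q_j = Σ (P_i / 10 mm) · U_{j−i}.
At t = 6 h (j=6): Q = (16.9/10)·0.9 + (7.3/10)·1.3 = 2.47 m³/s.

Q ≈ 2.47 m³/s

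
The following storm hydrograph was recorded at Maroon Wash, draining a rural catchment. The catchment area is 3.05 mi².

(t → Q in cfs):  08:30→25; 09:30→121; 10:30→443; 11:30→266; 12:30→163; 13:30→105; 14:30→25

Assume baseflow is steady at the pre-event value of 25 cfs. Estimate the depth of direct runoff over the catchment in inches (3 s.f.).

Direct runoff: 0.0, 96.0, 418.0, 241.0, 138.0, 80.0, 0.0 cfs; ΣQ_DR = 973.0 cfs.
V = ΣQ_DR · Δt = 973.0 × 3600 s = 3.503 × 10^6 ft³.
Over A = 3.05 mi², depth = V / A = 0.494 in.

d ≈ 0.494 in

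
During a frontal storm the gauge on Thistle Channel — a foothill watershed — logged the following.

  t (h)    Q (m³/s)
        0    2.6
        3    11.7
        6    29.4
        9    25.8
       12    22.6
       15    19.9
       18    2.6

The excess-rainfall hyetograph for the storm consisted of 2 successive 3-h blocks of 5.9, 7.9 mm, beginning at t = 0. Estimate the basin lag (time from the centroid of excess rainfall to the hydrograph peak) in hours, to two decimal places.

Centroid of excess rainfall: t_c = Σ P_i·t̄_i / ΣP_i = 3.2174 h (block centres at 1.5, 4.5 h).
Hydrograph peak occurs at t = 6 h, so basin lag t_L = 6 − 3.2174 = 2.78 h.

t_L ≈ 2.78 h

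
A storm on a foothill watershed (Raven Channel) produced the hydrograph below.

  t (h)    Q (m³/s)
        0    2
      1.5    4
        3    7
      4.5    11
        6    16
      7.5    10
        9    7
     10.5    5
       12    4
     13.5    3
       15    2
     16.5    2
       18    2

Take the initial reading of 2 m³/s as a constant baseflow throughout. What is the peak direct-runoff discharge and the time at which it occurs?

Subtracting baseflow gives direct-runoff ordinates: 0.0, 2.0, 5.0, 9.0, 14.0, 8.0, 5.0, 3.0, 2.0, 1.0, 0.0, 0.0, 0.0 m³/s.
The maximum is 14.0 m³/s, occurring at the reading for t = 6 h.

Q_p = 14.0 m³/s at t = 6 h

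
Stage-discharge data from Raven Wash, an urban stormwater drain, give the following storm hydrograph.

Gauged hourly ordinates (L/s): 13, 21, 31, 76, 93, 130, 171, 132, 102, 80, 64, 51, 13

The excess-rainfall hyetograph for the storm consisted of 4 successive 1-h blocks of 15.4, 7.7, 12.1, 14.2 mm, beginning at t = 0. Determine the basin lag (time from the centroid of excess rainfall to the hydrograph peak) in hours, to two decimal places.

t_L ≈ 3.99 h

Centroid of excess rainfall: t_c = Σ P_i·t̄_i / ΣP_i = 2.0081 h (block centres at 0.5, 1.5, 2.5, 3.5 h).
Hydrograph peak occurs at t = 6 h, so basin lag t_L = 6 − 2.0081 = 3.99 h.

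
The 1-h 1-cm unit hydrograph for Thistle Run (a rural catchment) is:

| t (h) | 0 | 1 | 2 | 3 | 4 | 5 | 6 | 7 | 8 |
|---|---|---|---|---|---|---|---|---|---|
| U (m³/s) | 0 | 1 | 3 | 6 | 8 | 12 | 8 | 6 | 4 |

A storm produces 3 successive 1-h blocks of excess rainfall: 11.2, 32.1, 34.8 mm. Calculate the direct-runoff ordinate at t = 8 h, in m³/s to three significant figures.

By discrete convolution, Q_j = Σ (P_i / 10 mm) · U_{j−i}.
At t = 8 h (j=8): Q = (11.2/10)·4 + (32.1/10)·6 + (34.8/10)·8 = 51.6 m³/s.

Q ≈ 51.6 m³/s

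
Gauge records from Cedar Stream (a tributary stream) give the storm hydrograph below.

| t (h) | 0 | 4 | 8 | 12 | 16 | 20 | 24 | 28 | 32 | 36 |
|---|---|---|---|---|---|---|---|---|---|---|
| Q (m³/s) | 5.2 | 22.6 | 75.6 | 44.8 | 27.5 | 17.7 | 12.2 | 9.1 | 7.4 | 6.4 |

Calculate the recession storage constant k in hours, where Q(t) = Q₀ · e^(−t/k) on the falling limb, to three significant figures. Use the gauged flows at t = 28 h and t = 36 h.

k ≈ 22.7 h

On the falling limb, Q drops from 9.1 to 6.4 m³/s between t = 28 h and t = 36 h (Δt = 8 h).
k = −Δt / ln(Q₂/Q₁) = −8 / ln(6.4/9.1) = 22.7 h.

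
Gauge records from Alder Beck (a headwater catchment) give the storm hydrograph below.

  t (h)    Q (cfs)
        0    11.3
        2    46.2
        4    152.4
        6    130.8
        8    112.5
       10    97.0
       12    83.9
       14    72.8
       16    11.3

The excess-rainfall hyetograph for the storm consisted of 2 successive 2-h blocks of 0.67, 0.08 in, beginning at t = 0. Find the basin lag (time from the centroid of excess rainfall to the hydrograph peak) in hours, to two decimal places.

t_L ≈ 2.79 h

Centroid of excess rainfall: t_c = Σ P_i·t̄_i / ΣP_i = 1.2133 h (block centres at 1, 3 h).
Hydrograph peak occurs at t = 4 h, so basin lag t_L = 4 − 1.2133 = 2.79 h.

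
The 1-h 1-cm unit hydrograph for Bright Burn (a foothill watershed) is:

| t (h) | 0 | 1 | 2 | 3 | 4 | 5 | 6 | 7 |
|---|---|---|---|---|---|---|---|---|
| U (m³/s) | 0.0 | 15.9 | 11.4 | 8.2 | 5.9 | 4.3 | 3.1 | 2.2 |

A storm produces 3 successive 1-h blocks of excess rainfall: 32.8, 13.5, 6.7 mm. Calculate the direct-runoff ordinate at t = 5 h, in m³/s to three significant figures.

By discrete convolution, Q_j = Σ (P_i / 10 mm) · U_{j−i}.
At t = 5 h (j=5): Q = (32.8/10)·4.3 + (13.5/10)·5.9 + (6.7/10)·8.2 = 27.6 m³/s.

Q ≈ 27.6 m³/s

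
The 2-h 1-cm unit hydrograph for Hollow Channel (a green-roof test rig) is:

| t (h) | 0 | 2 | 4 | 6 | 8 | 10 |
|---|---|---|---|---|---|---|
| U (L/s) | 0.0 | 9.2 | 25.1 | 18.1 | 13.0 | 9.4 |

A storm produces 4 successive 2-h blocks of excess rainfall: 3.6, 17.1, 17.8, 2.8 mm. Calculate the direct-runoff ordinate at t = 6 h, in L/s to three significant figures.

Q ≈ 65.8 L/s

By discrete convolution, Q_j = Σ (P_i / 10 mm) · U_{j−i}.
At t = 6 h (j=3): Q = (3.6/10)·18.1 + (17.1/10)·25.1 + (17.8/10)·9.2 + (2.8/10)·0.0 = 65.8 L/s.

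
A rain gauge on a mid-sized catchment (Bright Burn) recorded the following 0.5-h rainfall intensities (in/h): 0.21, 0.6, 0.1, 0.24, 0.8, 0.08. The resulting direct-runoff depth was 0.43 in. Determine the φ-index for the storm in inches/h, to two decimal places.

Only the 2 blocks with intensity above φ contribute runoff: 0.6, 0.8 in/h.
Σ(I−φ)·Δt = d  ⇒  (0.6+0.8 − 2φ)·0.5 = 0.43
φ = (1.400 − 0.43/0.5) / 2 = 0.27 in/h.

φ ≈ 0.27 in/h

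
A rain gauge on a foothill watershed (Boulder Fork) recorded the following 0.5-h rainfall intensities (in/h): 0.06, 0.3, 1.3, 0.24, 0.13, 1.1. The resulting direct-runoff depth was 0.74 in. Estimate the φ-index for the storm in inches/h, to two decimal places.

φ ≈ 0.46 in/h

Only the 2 blocks with intensity above φ contribute runoff: 1.3, 1.1 in/h.
Σ(I−φ)·Δt = d  ⇒  (1.3+1.1 − 2φ)·0.5 = 0.74
φ = (2.400 − 0.74/0.5) / 2 = 0.46 in/h.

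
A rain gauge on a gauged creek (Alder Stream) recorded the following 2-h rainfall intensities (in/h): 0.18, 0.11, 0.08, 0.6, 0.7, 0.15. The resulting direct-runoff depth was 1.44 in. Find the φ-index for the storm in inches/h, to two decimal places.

φ ≈ 0.29 in/h

Only the 2 blocks with intensity above φ contribute runoff: 0.6, 0.7 in/h.
Σ(I−φ)·Δt = d  ⇒  (0.6+0.7 − 2φ)·2 = 1.44
φ = (1.300 − 1.44/2) / 2 = 0.29 in/h.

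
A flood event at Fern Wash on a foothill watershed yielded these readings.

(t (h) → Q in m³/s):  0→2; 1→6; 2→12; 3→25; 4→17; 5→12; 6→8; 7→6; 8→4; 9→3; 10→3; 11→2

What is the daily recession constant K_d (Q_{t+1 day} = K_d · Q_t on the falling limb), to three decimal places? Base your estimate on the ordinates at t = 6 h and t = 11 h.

Between t = 6 h and t = 11 h the flow falls from 8 to 2 m³/s over 5×1 h = 5 h.
Per-interval ratio K = (2/8)^(1/5) = 0.7579; K_d = K^(24/1) = 0.001.

K_d ≈ 0.001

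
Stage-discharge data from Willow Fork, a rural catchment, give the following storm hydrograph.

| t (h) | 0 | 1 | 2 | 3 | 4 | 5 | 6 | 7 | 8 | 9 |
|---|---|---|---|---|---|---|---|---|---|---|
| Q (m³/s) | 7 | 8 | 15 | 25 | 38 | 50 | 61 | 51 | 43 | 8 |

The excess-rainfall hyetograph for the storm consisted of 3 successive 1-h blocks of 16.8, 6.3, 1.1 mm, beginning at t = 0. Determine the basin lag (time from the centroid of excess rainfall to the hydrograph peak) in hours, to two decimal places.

Centroid of excess rainfall: t_c = Σ P_i·t̄_i / ΣP_i = 0.8512 h (block centres at 0.5, 1.5, 2.5 h).
Hydrograph peak occurs at t = 6 h, so basin lag t_L = 6 − 0.8512 = 5.15 h.

t_L ≈ 5.15 h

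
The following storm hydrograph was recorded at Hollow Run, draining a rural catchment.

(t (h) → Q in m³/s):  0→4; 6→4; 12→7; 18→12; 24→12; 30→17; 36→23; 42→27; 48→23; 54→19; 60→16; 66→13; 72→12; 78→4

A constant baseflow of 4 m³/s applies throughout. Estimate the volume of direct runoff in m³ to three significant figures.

V ≈ 2.96 × 10^6 m³

Direct-runoff ordinates (Q − Q_b): 0.0, 0.0, 3.0, 8.0, 8.0, 13.0, 19.0, 23.0, 19.0, 15.0, 12.0, 9.0, 8.0, 0.0 m³/s.
ΣQ_DR = 137.0 m³/s.
With Δt = 6 h = 21600 s, V = ΣQ_DR · Δt = 137.0 × 21600 = 2.96 × 10^6 m³.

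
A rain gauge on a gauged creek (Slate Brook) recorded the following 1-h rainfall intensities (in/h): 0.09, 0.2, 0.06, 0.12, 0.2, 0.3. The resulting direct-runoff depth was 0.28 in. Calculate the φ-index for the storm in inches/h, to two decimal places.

Only the 3 blocks with intensity above φ contribute runoff: 0.2, 0.2, 0.3 in/h.
Σ(I−φ)·Δt = d  ⇒  (0.2+0.2+0.3 − 3φ)·1 = 0.28
φ = (0.7000 − 0.28/1) / 3 = 0.14 in/h.

φ ≈ 0.14 in/h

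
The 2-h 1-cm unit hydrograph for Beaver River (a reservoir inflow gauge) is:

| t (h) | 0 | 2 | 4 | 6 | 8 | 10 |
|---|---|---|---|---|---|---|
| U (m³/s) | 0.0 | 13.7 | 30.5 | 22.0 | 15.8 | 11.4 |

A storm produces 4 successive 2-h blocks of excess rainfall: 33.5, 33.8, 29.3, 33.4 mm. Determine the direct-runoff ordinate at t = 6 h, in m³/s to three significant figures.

By discrete convolution, Q_j = Σ (P_i / 10 mm) · U_{j−i}.
At t = 6 h (j=3): Q = (33.5/10)·22.0 + (33.8/10)·30.5 + (29.3/10)·13.7 + (33.4/10)·0.0 = 217 m³/s.

Q ≈ 217 m³/s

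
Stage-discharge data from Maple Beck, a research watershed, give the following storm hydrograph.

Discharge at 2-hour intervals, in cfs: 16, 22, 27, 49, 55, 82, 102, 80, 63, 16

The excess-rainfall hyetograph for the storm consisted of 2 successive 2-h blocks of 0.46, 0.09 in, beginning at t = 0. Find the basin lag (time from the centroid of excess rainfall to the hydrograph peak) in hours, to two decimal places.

Centroid of excess rainfall: t_c = Σ P_i·t̄_i / ΣP_i = 1.3273 h (block centres at 1, 3 h).
Hydrograph peak occurs at t = 12 h, so basin lag t_L = 12 − 1.3273 = 10.67 h.

t_L ≈ 10.67 h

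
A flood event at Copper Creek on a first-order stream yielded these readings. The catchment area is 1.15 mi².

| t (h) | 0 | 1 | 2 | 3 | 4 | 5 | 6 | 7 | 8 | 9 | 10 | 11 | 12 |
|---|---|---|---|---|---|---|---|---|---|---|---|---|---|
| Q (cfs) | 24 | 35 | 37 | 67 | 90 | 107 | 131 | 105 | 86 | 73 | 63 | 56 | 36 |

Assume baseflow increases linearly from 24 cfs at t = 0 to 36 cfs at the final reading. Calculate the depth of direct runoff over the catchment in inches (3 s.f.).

Direct runoff: 0.00, 10.00, 11.00, 40.00, 62.00, 78.00, 101.00, 74.00, 54.00, 40.00, 29.00, 21.00, 0.00 cfs; ΣQ_DR = 520.0 cfs.
V = ΣQ_DR · Δt = 520.0 × 3600 s = 1.872 × 10^6 ft³.
Over A = 1.15 mi², depth = V / A = 0.701 in.

d ≈ 0.701 in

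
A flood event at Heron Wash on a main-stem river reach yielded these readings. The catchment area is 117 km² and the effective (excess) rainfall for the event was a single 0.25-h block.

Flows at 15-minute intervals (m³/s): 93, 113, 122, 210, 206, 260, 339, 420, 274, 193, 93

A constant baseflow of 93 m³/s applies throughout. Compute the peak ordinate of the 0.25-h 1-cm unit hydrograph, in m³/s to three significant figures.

U_p ≈ 327 m³/s

Direct runoff: 0.0, 20.0, 29.0, 117.0, 113.0, 167.0, 246.0, 327.0, 181.0, 100.0, 0.0 m³/s; ΣQ_DR = 1300 m³/s, peak = 327.0 m³/s.
Runoff depth d = ΣQ_DR·Δt / A = 1300 × 900 / (117 km²) = 10.00 mm.
The 1-cm UH is the DRH scaled by (10 mm)/d, so U_p = 327.0 × 10/10.00 = 327 m³/s.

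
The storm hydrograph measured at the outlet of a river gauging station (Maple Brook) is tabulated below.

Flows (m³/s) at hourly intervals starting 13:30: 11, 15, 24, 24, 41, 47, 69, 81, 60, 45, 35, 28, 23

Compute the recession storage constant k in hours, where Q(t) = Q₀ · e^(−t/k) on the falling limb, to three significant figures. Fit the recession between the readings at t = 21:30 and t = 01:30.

On the falling limb, Q drops from 60 to 23 m³/s between t = 21:30 and t = 01:30 (Δt = 4 h).
k = −Δt / ln(Q₂/Q₁) = −4 / ln(23/60) = 4.17 h.

k ≈ 4.17 h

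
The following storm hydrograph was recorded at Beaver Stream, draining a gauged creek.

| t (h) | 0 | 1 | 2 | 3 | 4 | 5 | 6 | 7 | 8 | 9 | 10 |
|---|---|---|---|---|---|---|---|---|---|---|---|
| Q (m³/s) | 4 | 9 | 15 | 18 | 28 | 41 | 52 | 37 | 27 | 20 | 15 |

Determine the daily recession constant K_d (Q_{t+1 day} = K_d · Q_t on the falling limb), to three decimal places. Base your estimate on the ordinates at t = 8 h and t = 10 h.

K_d ≈ 0.001

Between t = 8 h and t = 10 h the flow falls from 27 to 15 m³/s over 2×1 h = 2 h.
Per-interval ratio K = (15/27)^(1/2) = 0.7454; K_d = K^(24/1) = 0.001.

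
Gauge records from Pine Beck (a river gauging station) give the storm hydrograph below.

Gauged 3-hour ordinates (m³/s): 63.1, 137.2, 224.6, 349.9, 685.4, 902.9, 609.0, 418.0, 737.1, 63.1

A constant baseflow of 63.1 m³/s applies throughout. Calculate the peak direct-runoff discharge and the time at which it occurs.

Subtracting baseflow gives direct-runoff ordinates: 0.0, 74.1, 161.5, 286.8, 622.3, 839.8, 545.9, 354.9, 674.0, 0.0 m³/s.
The maximum is 839.8 m³/s, occurring at the reading for t = 15 h.

Q_p = 839.8 m³/s at t = 15 h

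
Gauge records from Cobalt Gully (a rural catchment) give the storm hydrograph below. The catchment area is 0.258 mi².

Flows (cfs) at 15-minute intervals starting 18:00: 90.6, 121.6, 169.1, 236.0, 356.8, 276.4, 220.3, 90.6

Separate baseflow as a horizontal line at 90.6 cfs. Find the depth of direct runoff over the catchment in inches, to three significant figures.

Direct runoff: 0.0, 31.0, 78.5, 145.4, 266.2, 185.8, 129.7, 0.0 cfs; ΣQ_DR = 836.6 cfs.
V = ΣQ_DR · Δt = 836.6 × 900 s = 7.529 × 10^5 ft³.
Over A = 0.258 mi², depth = V / A = 1.26 in.

d ≈ 1.26 in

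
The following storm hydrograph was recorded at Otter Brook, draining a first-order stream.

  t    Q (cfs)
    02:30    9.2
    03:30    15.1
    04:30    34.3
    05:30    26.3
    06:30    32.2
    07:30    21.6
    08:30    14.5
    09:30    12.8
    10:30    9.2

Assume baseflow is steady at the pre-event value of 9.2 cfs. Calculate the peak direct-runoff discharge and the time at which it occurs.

Q_p = 25.1 cfs at t = 04:30

Subtracting baseflow gives direct-runoff ordinates: 0.0, 5.9, 25.1, 17.1, 23.0, 12.4, 5.3, 3.6, 0.0 cfs.
The maximum is 25.1 cfs, occurring at the reading for t = 04:30.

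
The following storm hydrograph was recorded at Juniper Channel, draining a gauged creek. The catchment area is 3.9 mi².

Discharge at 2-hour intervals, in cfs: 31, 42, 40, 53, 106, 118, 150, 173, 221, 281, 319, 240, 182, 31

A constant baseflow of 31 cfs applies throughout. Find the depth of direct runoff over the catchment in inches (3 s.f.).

d ≈ 1.23 in

Direct runoff: 0.0, 11.0, 9.0, 22.0, 75.0, 87.0, 119.0, 142.0, 190.0, 250.0, 288.0, 209.0, 151.0, 0.0 cfs; ΣQ_DR = 1553 cfs.
V = ΣQ_DR · Δt = 1553 × 7200 s = 1.118 × 10^7 ft³.
Over A = 3.9 mi², depth = V / A = 1.23 in.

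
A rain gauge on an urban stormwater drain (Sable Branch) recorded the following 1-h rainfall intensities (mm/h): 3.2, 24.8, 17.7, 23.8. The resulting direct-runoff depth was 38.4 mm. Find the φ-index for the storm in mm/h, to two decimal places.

φ ≈ 9.30 mm/h

Only the 3 blocks with intensity above φ contribute runoff: 24.8, 17.7, 23.8 mm/h.
Σ(I−φ)·Δt = d  ⇒  (24.8+17.7+23.8 − 3φ)·1 = 38.4
φ = (66.30 − 38.4/1) / 3 = 9.30 mm/h.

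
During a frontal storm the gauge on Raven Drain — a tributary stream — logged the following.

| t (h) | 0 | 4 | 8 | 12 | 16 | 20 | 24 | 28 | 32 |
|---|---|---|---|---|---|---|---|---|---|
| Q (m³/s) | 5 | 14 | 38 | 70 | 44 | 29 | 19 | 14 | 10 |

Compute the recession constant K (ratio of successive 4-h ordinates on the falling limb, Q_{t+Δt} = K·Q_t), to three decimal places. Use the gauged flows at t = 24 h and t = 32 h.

K ≈ 0.725

Using the recession-limb readings at t = 24 h and t = 32 h: Q falls from 19 to 10 m³/s over 2 intervals.
K = (Q₂/Q₁)^(1/2) = (10/19)^(1/2) = 0.725.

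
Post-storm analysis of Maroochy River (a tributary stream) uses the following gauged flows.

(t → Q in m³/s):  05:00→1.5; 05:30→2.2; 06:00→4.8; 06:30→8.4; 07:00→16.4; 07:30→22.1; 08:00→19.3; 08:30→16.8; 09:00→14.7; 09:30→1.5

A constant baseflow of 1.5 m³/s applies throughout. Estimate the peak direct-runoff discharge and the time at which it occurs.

Q_p = 20.6 m³/s at t = 07:30

Subtracting baseflow gives direct-runoff ordinates: 0.0, 0.7, 3.3, 6.9, 14.9, 20.6, 17.8, 15.3, 13.2, 0.0 m³/s.
The maximum is 20.6 m³/s, occurring at the reading for t = 07:30.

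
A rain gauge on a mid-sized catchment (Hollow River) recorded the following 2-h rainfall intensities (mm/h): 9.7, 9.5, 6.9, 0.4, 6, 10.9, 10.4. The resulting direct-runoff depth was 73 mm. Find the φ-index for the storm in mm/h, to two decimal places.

φ ≈ 2.82 mm/h

Only the 6 blocks with intensity above φ contribute runoff: 9.7, 9.5, 6.9, 6, 10.9, 10.4 mm/h.
Σ(I−φ)·Δt = d  ⇒  (9.7+9.5+6.9+6+10.9+10.4 − 6φ)·2 = 73
φ = (53.40 − 73/2) / 6 = 2.82 mm/h.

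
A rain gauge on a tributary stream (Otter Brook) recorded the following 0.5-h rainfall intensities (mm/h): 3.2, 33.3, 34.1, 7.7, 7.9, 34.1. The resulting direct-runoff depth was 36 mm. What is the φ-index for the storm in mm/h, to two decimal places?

φ ≈ 9.83 mm/h

Only the 3 blocks with intensity above φ contribute runoff: 33.3, 34.1, 34.1 mm/h.
Σ(I−φ)·Δt = d  ⇒  (33.3+34.1+34.1 − 3φ)·0.5 = 36
φ = (101.5 − 36/0.5) / 3 = 9.83 mm/h.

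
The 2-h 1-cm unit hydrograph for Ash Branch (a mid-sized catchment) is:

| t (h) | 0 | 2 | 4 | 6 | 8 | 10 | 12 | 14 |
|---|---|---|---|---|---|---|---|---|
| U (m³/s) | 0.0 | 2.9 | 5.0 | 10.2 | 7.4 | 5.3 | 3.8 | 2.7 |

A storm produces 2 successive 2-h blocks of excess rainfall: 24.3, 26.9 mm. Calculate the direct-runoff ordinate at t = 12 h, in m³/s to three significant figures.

Q ≈ 23.5 m³/s

By discrete convolution, Q_j = Σ (P_i / 10 mm) · U_{j−i}.
At t = 12 h (j=6): Q = (24.3/10)·3.8 + (26.9/10)·5.3 = 23.5 m³/s.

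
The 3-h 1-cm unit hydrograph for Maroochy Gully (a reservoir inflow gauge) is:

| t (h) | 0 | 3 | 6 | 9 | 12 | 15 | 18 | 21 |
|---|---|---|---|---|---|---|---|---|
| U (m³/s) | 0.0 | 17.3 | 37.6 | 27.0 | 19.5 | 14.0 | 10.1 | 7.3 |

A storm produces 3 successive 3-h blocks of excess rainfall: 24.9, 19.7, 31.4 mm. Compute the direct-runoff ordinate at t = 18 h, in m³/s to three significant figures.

By discrete convolution, Q_j = Σ (P_i / 10 mm) · U_{j−i}.
At t = 18 h (j=6): Q = (24.9/10)·10.1 + (19.7/10)·14.0 + (31.4/10)·19.5 = 114 m³/s.

Q ≈ 114 m³/s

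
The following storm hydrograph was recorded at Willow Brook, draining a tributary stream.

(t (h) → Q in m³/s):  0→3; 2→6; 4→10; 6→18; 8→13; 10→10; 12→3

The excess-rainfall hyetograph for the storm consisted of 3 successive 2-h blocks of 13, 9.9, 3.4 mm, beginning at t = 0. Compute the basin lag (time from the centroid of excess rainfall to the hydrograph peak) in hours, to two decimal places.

t_L ≈ 3.73 h

Centroid of excess rainfall: t_c = Σ P_i·t̄_i / ΣP_i = 2.2700 h (block centres at 1, 3, 5 h).
Hydrograph peak occurs at t = 6 h, so basin lag t_L = 6 − 2.2700 = 3.73 h.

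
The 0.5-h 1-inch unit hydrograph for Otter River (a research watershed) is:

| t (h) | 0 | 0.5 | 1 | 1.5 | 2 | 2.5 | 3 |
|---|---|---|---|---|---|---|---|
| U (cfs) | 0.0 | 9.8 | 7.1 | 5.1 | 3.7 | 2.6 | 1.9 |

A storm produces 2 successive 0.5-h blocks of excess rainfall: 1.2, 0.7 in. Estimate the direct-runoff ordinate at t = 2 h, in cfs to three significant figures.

Q ≈ 8.01 cfs

By discrete convolution, Q_j = Σ (P_i / 1 in) · U_{j−i}.
At t = 2 h (j=4): Q = (1.2/1)·3.7 + (0.7/1)·5.1 = 8.01 cfs.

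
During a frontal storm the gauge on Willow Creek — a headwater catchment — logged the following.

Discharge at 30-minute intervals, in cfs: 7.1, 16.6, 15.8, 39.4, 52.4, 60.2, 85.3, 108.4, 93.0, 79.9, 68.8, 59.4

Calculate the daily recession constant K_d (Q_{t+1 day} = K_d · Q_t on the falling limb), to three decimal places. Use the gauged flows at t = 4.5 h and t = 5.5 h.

K_d ≈ 0.001

Between t = 4.5 h and t = 5.5 h the flow falls from 79.9 to 59.4 cfs over 2×0.5 h = 1 h.
Per-interval ratio K = (59.4/79.9)^(1/2) = 0.8622; K_d = K^(24/0.5) = 0.001.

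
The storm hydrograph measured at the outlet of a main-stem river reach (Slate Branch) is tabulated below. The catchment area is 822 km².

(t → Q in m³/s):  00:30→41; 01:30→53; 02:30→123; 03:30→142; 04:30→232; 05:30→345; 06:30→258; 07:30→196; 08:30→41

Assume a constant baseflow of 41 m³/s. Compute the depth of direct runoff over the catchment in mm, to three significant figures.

d ≈ 4.65 mm

Direct runoff: 0.0, 12.0, 82.0, 101.0, 191.0, 304.0, 217.0, 155.0, 0.0 m³/s; ΣQ_DR = 1062 m³/s.
V = ΣQ_DR · Δt = 1062 × 3600 s = 3.823 × 10^6 m³.
Over A = 822 km², depth = V / A = 4.65 mm.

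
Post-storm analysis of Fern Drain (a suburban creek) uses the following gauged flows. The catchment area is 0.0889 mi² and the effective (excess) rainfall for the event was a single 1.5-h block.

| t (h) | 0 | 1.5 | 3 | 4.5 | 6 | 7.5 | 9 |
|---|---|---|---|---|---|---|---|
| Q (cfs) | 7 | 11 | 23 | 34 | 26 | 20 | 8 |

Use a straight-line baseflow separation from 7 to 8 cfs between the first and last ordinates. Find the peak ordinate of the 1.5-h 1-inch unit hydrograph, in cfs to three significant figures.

Direct runoff: 0.00, 3.83, 15.67, 26.50, 18.33, 12.17, 0.00 cfs; ΣQ_DR = 76.50 cfs, peak = 26.50 cfs.
Runoff depth d = ΣQ_DR·Δt / A = 76.50 × 5400 / (0.0889 mi²) = 2.000 in.
The 1-inch UH is the DRH scaled by (1 in)/d, so U_p = 26.50 × 1/2.000 = 13.2 cfs.

U_p ≈ 13.2 cfs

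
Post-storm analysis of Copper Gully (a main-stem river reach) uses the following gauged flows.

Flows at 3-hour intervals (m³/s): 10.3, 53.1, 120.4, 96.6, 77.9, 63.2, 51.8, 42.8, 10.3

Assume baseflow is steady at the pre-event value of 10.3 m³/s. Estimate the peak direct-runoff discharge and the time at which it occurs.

Subtracting baseflow gives direct-runoff ordinates: 0.0, 42.8, 110.1, 86.3, 67.6, 52.9, 41.5, 32.5, 0.0 m³/s.
The maximum is 110.1 m³/s, occurring at the reading for t = 6 h.

Q_p = 110.1 m³/s at t = 6 h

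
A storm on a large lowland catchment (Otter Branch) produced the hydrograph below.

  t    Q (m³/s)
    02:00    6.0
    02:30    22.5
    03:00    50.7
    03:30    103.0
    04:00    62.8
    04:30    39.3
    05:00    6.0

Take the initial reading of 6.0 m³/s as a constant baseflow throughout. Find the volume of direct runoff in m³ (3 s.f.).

V ≈ 4.47 × 10^5 m³

Direct-runoff ordinates (Q − Q_b): 0.0, 16.5, 44.7, 97.0, 56.8, 33.3, 0.0 m³/s.
ΣQ_DR = 248.3 m³/s.
With Δt = 0.5 h = 1800 s, V = ΣQ_DR · Δt = 248.3 × 1800 = 4.47 × 10^5 m³.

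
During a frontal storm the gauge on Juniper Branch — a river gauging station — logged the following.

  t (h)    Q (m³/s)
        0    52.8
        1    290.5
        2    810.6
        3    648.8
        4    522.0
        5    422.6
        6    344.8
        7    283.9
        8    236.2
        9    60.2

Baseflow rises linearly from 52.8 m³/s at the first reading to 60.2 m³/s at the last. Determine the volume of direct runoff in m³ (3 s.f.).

Direct-runoff ordinates (Q − Q_b): 0.00, 236.88, 756.16, 593.53, 465.91, 365.69, 287.07, 225.34, 176.82, 0.00 m³/s.
ΣQ_DR = 3107 m³/s.
With Δt = 1 h = 3600 s, V = ΣQ_DR · Δt = 3107 × 3600 = 1.12 × 10^7 m³.

V ≈ 1.12 × 10^7 m³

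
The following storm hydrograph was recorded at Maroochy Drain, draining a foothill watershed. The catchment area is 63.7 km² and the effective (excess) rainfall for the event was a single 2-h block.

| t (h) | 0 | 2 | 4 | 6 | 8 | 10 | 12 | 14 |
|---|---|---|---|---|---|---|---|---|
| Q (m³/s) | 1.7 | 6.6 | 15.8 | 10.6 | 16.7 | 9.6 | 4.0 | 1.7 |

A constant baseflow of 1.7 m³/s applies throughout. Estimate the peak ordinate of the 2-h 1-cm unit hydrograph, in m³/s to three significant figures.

U_p ≈ 25.0 m³/s

Direct runoff: 0.0, 4.9, 14.1, 8.9, 15.0, 7.9, 2.3, 0.0 m³/s; ΣQ_DR = 53.10 m³/s, peak = 15.0 m³/s.
Runoff depth d = ΣQ_DR·Δt / A = 53.10 × 7200 / (63.7 km²) = 6.002 mm.
The 1-cm UH is the DRH scaled by (10 mm)/d, so U_p = 15.0 × 10/6.002 = 25.0 m³/s.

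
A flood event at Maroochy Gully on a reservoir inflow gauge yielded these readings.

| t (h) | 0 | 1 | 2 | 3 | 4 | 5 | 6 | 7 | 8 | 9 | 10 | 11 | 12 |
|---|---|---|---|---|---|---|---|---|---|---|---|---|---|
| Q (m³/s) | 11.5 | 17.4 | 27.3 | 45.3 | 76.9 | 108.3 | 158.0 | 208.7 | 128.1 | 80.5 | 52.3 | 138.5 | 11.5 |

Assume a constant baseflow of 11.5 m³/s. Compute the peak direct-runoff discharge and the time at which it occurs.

Q_p = 197.2 m³/s at t = 7 h

Subtracting baseflow gives direct-runoff ordinates: 0.0, 5.9, 15.8, 33.8, 65.4, 96.8, 146.5, 197.2, 116.6, 69.0, 40.8, 127.0, 0.0 m³/s.
The maximum is 197.2 m³/s, occurring at the reading for t = 7 h.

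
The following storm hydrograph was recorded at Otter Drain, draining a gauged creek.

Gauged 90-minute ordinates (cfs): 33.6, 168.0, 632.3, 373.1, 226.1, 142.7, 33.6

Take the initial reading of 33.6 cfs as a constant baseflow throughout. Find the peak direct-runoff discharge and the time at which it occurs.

Subtracting baseflow gives direct-runoff ordinates: 0.0, 134.4, 598.7, 339.5, 192.5, 109.1, 0.0 cfs.
The maximum is 598.7 cfs, occurring at the reading for t = 3 h.

Q_p = 598.7 cfs at t = 3 h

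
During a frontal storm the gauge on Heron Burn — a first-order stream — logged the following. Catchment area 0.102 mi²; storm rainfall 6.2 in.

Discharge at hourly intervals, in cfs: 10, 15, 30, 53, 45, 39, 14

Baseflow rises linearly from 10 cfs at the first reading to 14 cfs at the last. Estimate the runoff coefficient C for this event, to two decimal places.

C ≈ 0.30

ΣQ_DR = 122.0 cfs; V = ΣQ_DR·Δt = 4.392 × 10^5 ft³.
Runoff depth d = V / A = 1.853 in.
C = d / P = 1.853 / 6.2 = 0.30.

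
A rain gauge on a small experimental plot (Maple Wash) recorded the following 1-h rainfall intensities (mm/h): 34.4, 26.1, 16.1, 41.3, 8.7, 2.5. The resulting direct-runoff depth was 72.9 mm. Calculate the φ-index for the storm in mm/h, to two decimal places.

φ ≈ 11.25 mm/h

Only the 4 blocks with intensity above φ contribute runoff: 34.4, 26.1, 16.1, 41.3 mm/h.
Σ(I−φ)·Δt = d  ⇒  (34.4+26.1+16.1+41.3 − 4φ)·1 = 72.9
φ = (117.9 − 72.9/1) / 4 = 11.25 mm/h.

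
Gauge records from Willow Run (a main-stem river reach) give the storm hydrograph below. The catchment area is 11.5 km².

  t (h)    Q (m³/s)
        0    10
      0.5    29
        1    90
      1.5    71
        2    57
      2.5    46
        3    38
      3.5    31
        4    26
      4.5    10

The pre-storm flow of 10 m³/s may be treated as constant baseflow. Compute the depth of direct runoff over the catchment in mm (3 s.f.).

Direct runoff: 0.0, 19.0, 80.0, 61.0, 47.0, 36.0, 28.0, 21.0, 16.0, 0.0 m³/s; ΣQ_DR = 308.0 m³/s.
V = ΣQ_DR · Δt = 308.0 × 1800 s = 5.544 × 10^5 m³.
Over A = 11.5 km², depth = V / A = 48.2 mm.

d ≈ 48.2 mm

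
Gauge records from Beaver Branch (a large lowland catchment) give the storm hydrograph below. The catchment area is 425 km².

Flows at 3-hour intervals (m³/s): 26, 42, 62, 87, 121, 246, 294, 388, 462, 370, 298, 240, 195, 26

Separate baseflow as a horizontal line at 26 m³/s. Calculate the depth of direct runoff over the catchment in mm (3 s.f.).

d ≈ 63.4 mm

Direct runoff: 0.0, 16.0, 36.0, 61.0, 95.0, 220.0, 268.0, 362.0, 436.0, 344.0, 272.0, 214.0, 169.0, 0.0 m³/s; ΣQ_DR = 2493 m³/s.
V = ΣQ_DR · Δt = 2493 × 10800 s = 2.692 × 10^7 m³.
Over A = 425 km², depth = V / A = 63.4 mm.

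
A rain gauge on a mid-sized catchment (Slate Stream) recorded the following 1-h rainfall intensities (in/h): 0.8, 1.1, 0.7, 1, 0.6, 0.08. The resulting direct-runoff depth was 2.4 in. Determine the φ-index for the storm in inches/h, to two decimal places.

φ ≈ 0.36 in/h

Only the 5 blocks with intensity above φ contribute runoff: 0.8, 1.1, 0.7, 1, 0.6 in/h.
Σ(I−φ)·Δt = d  ⇒  (0.8+1.1+0.7+1+0.6 − 5φ)·1 = 2.4
φ = (4.200 − 2.4/1) / 5 = 0.36 in/h.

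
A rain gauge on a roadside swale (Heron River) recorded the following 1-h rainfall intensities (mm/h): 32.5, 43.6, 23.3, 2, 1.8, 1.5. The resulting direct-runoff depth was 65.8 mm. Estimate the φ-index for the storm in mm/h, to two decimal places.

φ ≈ 11.20 mm/h

Only the 3 blocks with intensity above φ contribute runoff: 32.5, 43.6, 23.3 mm/h.
Σ(I−φ)·Δt = d  ⇒  (32.5+43.6+23.3 − 3φ)·1 = 65.8
φ = (99.40 − 65.8/1) / 3 = 11.20 mm/h.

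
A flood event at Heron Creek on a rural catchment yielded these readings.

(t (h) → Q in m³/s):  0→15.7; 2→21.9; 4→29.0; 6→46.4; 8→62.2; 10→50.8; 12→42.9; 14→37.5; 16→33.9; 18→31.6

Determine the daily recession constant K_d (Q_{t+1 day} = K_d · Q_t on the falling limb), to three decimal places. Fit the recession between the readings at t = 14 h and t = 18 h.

K_d ≈ 0.358

Between t = 14 h and t = 18 h the flow falls from 37.5 to 31.6 m³/s over 2×2 h = 4 h.
Per-interval ratio K = (31.6/37.5)^(1/2) = 0.9180; K_d = K^(24/2) = 0.358.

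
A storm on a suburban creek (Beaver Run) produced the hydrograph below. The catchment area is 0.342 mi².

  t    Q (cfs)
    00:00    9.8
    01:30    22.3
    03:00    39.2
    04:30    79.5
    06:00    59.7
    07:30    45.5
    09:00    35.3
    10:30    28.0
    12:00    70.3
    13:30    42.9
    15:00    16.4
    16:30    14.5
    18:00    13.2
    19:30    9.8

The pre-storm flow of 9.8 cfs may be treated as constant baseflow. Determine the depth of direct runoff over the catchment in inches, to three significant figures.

d ≈ 2.37 in

Direct runoff: 0.0, 12.5, 29.4, 69.7, 49.9, 35.7, 25.5, 18.2, 60.5, 33.1, 6.6, 4.7, 3.4, 0.0 cfs; ΣQ_DR = 349.2 cfs.
V = ΣQ_DR · Δt = 349.2 × 5400 s = 1.886 × 10^6 ft³.
Over A = 0.342 mi², depth = V / A = 2.37 in.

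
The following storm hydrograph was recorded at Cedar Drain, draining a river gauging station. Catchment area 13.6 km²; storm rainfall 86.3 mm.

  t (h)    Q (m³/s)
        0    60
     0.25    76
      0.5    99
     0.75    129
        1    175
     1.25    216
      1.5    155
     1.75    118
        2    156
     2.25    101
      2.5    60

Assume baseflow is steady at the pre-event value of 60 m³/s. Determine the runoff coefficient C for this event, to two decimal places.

ΣQ_DR = 685.0 m³/s; V = ΣQ_DR·Δt = 6.165 × 10^5 m³.
Runoff depth d = V / A = 45.33 mm.
C = d / P = 45.33 / 86.3 = 0.53.

C ≈ 0.53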